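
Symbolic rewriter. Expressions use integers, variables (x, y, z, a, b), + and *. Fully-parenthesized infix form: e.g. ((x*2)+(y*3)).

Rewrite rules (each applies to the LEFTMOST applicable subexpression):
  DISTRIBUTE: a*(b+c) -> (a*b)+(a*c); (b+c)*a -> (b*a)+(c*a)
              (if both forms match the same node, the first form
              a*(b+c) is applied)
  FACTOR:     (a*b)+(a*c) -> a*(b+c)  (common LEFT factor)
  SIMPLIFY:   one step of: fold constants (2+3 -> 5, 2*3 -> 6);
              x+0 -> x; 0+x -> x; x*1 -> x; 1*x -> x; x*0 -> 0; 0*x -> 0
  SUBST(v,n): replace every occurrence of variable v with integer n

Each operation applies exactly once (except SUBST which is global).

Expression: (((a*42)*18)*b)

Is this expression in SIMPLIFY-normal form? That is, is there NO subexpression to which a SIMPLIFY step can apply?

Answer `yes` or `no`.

Answer: yes

Derivation:
Expression: (((a*42)*18)*b)
Scanning for simplifiable subexpressions (pre-order)...
  at root: (((a*42)*18)*b) (not simplifiable)
  at L: ((a*42)*18) (not simplifiable)
  at LL: (a*42) (not simplifiable)
Result: no simplifiable subexpression found -> normal form.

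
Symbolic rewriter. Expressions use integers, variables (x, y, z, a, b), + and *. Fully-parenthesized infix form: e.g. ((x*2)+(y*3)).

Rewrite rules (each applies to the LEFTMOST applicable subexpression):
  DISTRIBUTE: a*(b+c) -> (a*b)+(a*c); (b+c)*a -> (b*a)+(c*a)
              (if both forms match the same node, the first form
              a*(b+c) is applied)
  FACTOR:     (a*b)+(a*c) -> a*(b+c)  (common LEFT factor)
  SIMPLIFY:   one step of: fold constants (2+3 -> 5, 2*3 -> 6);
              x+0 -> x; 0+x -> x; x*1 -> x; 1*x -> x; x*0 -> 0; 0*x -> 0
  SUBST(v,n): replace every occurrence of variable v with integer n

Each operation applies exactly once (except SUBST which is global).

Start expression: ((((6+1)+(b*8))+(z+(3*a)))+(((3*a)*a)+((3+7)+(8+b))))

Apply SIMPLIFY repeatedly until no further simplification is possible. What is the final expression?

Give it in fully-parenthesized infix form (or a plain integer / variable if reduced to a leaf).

Answer: (((7+(b*8))+(z+(3*a)))+(((3*a)*a)+(10+(8+b))))

Derivation:
Start: ((((6+1)+(b*8))+(z+(3*a)))+(((3*a)*a)+((3+7)+(8+b))))
Step 1: at LLL: (6+1) -> 7; overall: ((((6+1)+(b*8))+(z+(3*a)))+(((3*a)*a)+((3+7)+(8+b)))) -> (((7+(b*8))+(z+(3*a)))+(((3*a)*a)+((3+7)+(8+b))))
Step 2: at RRL: (3+7) -> 10; overall: (((7+(b*8))+(z+(3*a)))+(((3*a)*a)+((3+7)+(8+b)))) -> (((7+(b*8))+(z+(3*a)))+(((3*a)*a)+(10+(8+b))))
Fixed point: (((7+(b*8))+(z+(3*a)))+(((3*a)*a)+(10+(8+b))))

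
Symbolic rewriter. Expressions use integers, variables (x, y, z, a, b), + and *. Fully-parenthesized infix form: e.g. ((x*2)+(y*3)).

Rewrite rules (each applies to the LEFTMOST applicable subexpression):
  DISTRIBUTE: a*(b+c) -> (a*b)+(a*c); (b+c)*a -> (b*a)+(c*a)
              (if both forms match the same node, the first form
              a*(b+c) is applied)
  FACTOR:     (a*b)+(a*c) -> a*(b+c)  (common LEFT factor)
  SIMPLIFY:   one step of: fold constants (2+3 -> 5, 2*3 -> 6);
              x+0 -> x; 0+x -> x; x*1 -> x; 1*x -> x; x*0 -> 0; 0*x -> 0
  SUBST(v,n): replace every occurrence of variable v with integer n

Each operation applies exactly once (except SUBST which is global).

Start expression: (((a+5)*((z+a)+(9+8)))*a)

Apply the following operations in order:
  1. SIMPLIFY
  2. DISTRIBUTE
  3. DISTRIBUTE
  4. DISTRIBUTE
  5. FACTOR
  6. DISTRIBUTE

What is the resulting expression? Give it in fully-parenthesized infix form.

Answer: (((((a+5)*z)+((a+5)*a))*a)+(((a+5)*17)*a))

Derivation:
Start: (((a+5)*((z+a)+(9+8)))*a)
Apply SIMPLIFY at LRR (target: (9+8)): (((a+5)*((z+a)+(9+8)))*a) -> (((a+5)*((z+a)+17))*a)
Apply DISTRIBUTE at L (target: ((a+5)*((z+a)+17))): (((a+5)*((z+a)+17))*a) -> ((((a+5)*(z+a))+((a+5)*17))*a)
Apply DISTRIBUTE at root (target: ((((a+5)*(z+a))+((a+5)*17))*a)): ((((a+5)*(z+a))+((a+5)*17))*a) -> ((((a+5)*(z+a))*a)+(((a+5)*17)*a))
Apply DISTRIBUTE at LL (target: ((a+5)*(z+a))): ((((a+5)*(z+a))*a)+(((a+5)*17)*a)) -> (((((a+5)*z)+((a+5)*a))*a)+(((a+5)*17)*a))
Apply FACTOR at LL (target: (((a+5)*z)+((a+5)*a))): (((((a+5)*z)+((a+5)*a))*a)+(((a+5)*17)*a)) -> ((((a+5)*(z+a))*a)+(((a+5)*17)*a))
Apply DISTRIBUTE at LL (target: ((a+5)*(z+a))): ((((a+5)*(z+a))*a)+(((a+5)*17)*a)) -> (((((a+5)*z)+((a+5)*a))*a)+(((a+5)*17)*a))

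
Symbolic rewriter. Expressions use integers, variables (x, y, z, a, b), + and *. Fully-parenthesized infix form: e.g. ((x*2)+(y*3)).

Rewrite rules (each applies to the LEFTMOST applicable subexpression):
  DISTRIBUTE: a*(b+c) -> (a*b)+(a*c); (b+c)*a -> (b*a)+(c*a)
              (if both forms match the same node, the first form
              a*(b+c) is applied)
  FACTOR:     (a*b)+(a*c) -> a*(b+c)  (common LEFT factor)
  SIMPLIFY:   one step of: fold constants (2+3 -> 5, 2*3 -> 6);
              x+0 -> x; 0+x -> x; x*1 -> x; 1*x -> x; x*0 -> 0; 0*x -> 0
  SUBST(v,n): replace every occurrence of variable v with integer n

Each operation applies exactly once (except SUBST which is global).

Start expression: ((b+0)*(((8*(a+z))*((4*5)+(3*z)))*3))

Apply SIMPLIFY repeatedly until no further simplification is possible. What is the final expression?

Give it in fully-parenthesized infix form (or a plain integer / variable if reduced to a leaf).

Start: ((b+0)*(((8*(a+z))*((4*5)+(3*z)))*3))
Step 1: at L: (b+0) -> b; overall: ((b+0)*(((8*(a+z))*((4*5)+(3*z)))*3)) -> (b*(((8*(a+z))*((4*5)+(3*z)))*3))
Step 2: at RLRL: (4*5) -> 20; overall: (b*(((8*(a+z))*((4*5)+(3*z)))*3)) -> (b*(((8*(a+z))*(20+(3*z)))*3))
Fixed point: (b*(((8*(a+z))*(20+(3*z)))*3))

Answer: (b*(((8*(a+z))*(20+(3*z)))*3))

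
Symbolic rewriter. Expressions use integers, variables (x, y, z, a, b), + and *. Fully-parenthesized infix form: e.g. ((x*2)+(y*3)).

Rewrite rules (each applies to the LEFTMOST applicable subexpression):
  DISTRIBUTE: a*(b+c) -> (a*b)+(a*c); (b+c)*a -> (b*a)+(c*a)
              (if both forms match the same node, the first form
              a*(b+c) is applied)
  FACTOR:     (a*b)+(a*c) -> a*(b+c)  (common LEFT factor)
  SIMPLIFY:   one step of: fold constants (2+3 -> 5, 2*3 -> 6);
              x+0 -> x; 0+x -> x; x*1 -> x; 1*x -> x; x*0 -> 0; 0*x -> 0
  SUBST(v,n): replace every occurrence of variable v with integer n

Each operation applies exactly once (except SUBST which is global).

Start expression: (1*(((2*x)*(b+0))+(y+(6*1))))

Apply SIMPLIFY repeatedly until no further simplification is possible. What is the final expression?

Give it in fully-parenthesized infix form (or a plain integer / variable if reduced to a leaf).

Start: (1*(((2*x)*(b+0))+(y+(6*1))))
Step 1: at root: (1*(((2*x)*(b+0))+(y+(6*1)))) -> (((2*x)*(b+0))+(y+(6*1))); overall: (1*(((2*x)*(b+0))+(y+(6*1)))) -> (((2*x)*(b+0))+(y+(6*1)))
Step 2: at LR: (b+0) -> b; overall: (((2*x)*(b+0))+(y+(6*1))) -> (((2*x)*b)+(y+(6*1)))
Step 3: at RR: (6*1) -> 6; overall: (((2*x)*b)+(y+(6*1))) -> (((2*x)*b)+(y+6))
Fixed point: (((2*x)*b)+(y+6))

Answer: (((2*x)*b)+(y+6))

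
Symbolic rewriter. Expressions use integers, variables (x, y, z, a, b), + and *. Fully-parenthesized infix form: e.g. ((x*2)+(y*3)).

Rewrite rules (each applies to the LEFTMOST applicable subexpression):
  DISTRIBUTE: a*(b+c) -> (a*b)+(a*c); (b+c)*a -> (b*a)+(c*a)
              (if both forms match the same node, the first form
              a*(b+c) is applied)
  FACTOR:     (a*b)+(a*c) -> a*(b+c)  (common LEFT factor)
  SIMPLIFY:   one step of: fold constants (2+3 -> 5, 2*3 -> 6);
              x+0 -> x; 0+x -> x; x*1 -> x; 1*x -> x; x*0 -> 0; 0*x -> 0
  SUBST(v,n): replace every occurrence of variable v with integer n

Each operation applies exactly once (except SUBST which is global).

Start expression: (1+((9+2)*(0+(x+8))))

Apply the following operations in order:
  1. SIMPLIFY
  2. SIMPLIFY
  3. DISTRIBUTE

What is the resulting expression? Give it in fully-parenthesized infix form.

Answer: (1+((11*x)+(11*8)))

Derivation:
Start: (1+((9+2)*(0+(x+8))))
Apply SIMPLIFY at RL (target: (9+2)): (1+((9+2)*(0+(x+8)))) -> (1+(11*(0+(x+8))))
Apply SIMPLIFY at RR (target: (0+(x+8))): (1+(11*(0+(x+8)))) -> (1+(11*(x+8)))
Apply DISTRIBUTE at R (target: (11*(x+8))): (1+(11*(x+8))) -> (1+((11*x)+(11*8)))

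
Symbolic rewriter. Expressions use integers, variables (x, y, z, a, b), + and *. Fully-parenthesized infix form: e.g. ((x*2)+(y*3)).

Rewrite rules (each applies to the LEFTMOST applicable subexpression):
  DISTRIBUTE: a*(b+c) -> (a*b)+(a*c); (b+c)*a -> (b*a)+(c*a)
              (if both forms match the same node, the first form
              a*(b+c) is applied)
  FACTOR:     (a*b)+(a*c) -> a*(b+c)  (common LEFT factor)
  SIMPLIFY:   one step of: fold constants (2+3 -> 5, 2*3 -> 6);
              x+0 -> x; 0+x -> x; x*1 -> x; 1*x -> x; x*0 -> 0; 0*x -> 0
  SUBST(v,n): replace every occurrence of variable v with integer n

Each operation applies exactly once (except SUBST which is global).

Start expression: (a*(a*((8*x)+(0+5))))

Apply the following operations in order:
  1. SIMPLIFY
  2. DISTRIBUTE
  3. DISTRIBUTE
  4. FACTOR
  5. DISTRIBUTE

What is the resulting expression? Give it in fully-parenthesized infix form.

Answer: ((a*(a*(8*x)))+(a*(a*5)))

Derivation:
Start: (a*(a*((8*x)+(0+5))))
Apply SIMPLIFY at RRR (target: (0+5)): (a*(a*((8*x)+(0+5)))) -> (a*(a*((8*x)+5)))
Apply DISTRIBUTE at R (target: (a*((8*x)+5))): (a*(a*((8*x)+5))) -> (a*((a*(8*x))+(a*5)))
Apply DISTRIBUTE at root (target: (a*((a*(8*x))+(a*5)))): (a*((a*(8*x))+(a*5))) -> ((a*(a*(8*x)))+(a*(a*5)))
Apply FACTOR at root (target: ((a*(a*(8*x)))+(a*(a*5)))): ((a*(a*(8*x)))+(a*(a*5))) -> (a*((a*(8*x))+(a*5)))
Apply DISTRIBUTE at root (target: (a*((a*(8*x))+(a*5)))): (a*((a*(8*x))+(a*5))) -> ((a*(a*(8*x)))+(a*(a*5)))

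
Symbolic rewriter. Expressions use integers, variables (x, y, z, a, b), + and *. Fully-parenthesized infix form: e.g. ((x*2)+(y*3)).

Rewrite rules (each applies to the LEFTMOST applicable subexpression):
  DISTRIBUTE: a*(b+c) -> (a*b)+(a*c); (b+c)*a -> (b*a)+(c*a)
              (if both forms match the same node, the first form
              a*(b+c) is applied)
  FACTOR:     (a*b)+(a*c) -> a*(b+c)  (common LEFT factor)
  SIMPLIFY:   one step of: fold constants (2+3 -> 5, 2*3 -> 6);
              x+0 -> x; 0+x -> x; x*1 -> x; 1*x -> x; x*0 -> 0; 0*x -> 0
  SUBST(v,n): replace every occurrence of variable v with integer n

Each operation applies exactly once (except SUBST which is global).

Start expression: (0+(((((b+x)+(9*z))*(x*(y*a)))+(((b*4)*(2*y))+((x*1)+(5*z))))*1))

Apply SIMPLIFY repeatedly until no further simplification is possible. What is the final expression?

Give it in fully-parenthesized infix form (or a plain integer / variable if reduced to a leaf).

Start: (0+(((((b+x)+(9*z))*(x*(y*a)))+(((b*4)*(2*y))+((x*1)+(5*z))))*1))
Step 1: at root: (0+(((((b+x)+(9*z))*(x*(y*a)))+(((b*4)*(2*y))+((x*1)+(5*z))))*1)) -> (((((b+x)+(9*z))*(x*(y*a)))+(((b*4)*(2*y))+((x*1)+(5*z))))*1); overall: (0+(((((b+x)+(9*z))*(x*(y*a)))+(((b*4)*(2*y))+((x*1)+(5*z))))*1)) -> (((((b+x)+(9*z))*(x*(y*a)))+(((b*4)*(2*y))+((x*1)+(5*z))))*1)
Step 2: at root: (((((b+x)+(9*z))*(x*(y*a)))+(((b*4)*(2*y))+((x*1)+(5*z))))*1) -> ((((b+x)+(9*z))*(x*(y*a)))+(((b*4)*(2*y))+((x*1)+(5*z)))); overall: (((((b+x)+(9*z))*(x*(y*a)))+(((b*4)*(2*y))+((x*1)+(5*z))))*1) -> ((((b+x)+(9*z))*(x*(y*a)))+(((b*4)*(2*y))+((x*1)+(5*z))))
Step 3: at RRL: (x*1) -> x; overall: ((((b+x)+(9*z))*(x*(y*a)))+(((b*4)*(2*y))+((x*1)+(5*z)))) -> ((((b+x)+(9*z))*(x*(y*a)))+(((b*4)*(2*y))+(x+(5*z))))
Fixed point: ((((b+x)+(9*z))*(x*(y*a)))+(((b*4)*(2*y))+(x+(5*z))))

Answer: ((((b+x)+(9*z))*(x*(y*a)))+(((b*4)*(2*y))+(x+(5*z))))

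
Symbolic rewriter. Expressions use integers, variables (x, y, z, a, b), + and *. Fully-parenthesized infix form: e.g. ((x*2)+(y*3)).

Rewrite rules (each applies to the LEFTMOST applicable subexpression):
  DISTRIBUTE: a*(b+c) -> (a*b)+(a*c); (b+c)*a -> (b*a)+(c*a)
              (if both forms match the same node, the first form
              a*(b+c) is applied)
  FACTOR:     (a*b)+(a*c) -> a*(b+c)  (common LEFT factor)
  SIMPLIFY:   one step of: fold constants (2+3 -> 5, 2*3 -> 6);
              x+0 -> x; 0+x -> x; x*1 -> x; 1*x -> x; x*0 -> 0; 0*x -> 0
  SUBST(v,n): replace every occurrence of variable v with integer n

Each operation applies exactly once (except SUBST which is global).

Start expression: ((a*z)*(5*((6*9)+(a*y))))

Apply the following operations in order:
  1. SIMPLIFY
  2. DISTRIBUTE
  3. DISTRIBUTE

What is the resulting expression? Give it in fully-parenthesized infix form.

Answer: (((a*z)*(5*54))+((a*z)*(5*(a*y))))

Derivation:
Start: ((a*z)*(5*((6*9)+(a*y))))
Apply SIMPLIFY at RRL (target: (6*9)): ((a*z)*(5*((6*9)+(a*y)))) -> ((a*z)*(5*(54+(a*y))))
Apply DISTRIBUTE at R (target: (5*(54+(a*y)))): ((a*z)*(5*(54+(a*y)))) -> ((a*z)*((5*54)+(5*(a*y))))
Apply DISTRIBUTE at root (target: ((a*z)*((5*54)+(5*(a*y))))): ((a*z)*((5*54)+(5*(a*y)))) -> (((a*z)*(5*54))+((a*z)*(5*(a*y))))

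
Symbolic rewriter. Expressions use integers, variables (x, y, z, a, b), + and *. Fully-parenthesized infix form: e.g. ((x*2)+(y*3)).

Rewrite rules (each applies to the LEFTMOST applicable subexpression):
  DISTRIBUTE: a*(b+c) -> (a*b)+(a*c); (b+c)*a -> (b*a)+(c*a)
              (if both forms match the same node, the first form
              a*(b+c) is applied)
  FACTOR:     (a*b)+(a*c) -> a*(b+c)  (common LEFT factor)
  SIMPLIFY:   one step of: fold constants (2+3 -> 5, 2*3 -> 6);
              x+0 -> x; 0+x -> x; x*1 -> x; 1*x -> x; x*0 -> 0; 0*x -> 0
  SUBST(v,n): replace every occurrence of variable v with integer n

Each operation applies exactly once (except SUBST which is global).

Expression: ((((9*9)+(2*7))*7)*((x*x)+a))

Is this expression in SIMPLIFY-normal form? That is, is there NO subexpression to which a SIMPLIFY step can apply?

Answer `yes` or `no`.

Expression: ((((9*9)+(2*7))*7)*((x*x)+a))
Scanning for simplifiable subexpressions (pre-order)...
  at root: ((((9*9)+(2*7))*7)*((x*x)+a)) (not simplifiable)
  at L: (((9*9)+(2*7))*7) (not simplifiable)
  at LL: ((9*9)+(2*7)) (not simplifiable)
  at LLL: (9*9) (SIMPLIFIABLE)
  at LLR: (2*7) (SIMPLIFIABLE)
  at R: ((x*x)+a) (not simplifiable)
  at RL: (x*x) (not simplifiable)
Found simplifiable subexpr at path LLL: (9*9)
One SIMPLIFY step would give: (((81+(2*7))*7)*((x*x)+a))
-> NOT in normal form.

Answer: no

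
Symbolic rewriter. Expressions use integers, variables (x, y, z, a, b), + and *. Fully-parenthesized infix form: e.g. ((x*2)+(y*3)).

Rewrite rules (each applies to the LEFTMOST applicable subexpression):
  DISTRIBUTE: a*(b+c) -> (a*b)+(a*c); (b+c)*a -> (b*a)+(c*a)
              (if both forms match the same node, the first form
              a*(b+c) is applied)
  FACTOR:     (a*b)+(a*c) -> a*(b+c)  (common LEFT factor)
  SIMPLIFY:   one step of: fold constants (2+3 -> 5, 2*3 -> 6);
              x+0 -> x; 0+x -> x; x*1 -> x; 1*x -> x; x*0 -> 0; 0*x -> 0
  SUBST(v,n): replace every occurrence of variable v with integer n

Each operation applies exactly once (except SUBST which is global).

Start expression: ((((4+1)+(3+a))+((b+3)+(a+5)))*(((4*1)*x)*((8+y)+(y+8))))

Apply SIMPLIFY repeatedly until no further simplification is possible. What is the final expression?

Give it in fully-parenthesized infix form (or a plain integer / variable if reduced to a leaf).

Start: ((((4+1)+(3+a))+((b+3)+(a+5)))*(((4*1)*x)*((8+y)+(y+8))))
Step 1: at LLL: (4+1) -> 5; overall: ((((4+1)+(3+a))+((b+3)+(a+5)))*(((4*1)*x)*((8+y)+(y+8)))) -> (((5+(3+a))+((b+3)+(a+5)))*(((4*1)*x)*((8+y)+(y+8))))
Step 2: at RLL: (4*1) -> 4; overall: (((5+(3+a))+((b+3)+(a+5)))*(((4*1)*x)*((8+y)+(y+8)))) -> (((5+(3+a))+((b+3)+(a+5)))*((4*x)*((8+y)+(y+8))))
Fixed point: (((5+(3+a))+((b+3)+(a+5)))*((4*x)*((8+y)+(y+8))))

Answer: (((5+(3+a))+((b+3)+(a+5)))*((4*x)*((8+y)+(y+8))))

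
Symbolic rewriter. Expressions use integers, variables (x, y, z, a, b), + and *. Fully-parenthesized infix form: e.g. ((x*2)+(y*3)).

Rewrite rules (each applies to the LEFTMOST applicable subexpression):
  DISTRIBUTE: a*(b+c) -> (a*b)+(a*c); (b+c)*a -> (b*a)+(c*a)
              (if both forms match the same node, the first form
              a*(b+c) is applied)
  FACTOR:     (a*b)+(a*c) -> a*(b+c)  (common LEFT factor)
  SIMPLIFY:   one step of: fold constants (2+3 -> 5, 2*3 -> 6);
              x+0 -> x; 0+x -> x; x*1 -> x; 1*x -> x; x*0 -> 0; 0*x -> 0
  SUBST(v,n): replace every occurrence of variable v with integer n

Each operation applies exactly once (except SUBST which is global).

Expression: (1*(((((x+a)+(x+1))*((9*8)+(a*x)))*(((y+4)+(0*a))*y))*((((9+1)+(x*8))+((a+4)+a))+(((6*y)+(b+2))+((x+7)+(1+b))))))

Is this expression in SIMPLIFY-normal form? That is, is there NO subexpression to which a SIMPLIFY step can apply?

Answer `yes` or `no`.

Answer: no

Derivation:
Expression: (1*(((((x+a)+(x+1))*((9*8)+(a*x)))*(((y+4)+(0*a))*y))*((((9+1)+(x*8))+((a+4)+a))+(((6*y)+(b+2))+((x+7)+(1+b))))))
Scanning for simplifiable subexpressions (pre-order)...
  at root: (1*(((((x+a)+(x+1))*((9*8)+(a*x)))*(((y+4)+(0*a))*y))*((((9+1)+(x*8))+((a+4)+a))+(((6*y)+(b+2))+((x+7)+(1+b)))))) (SIMPLIFIABLE)
  at R: (((((x+a)+(x+1))*((9*8)+(a*x)))*(((y+4)+(0*a))*y))*((((9+1)+(x*8))+((a+4)+a))+(((6*y)+(b+2))+((x+7)+(1+b))))) (not simplifiable)
  at RL: ((((x+a)+(x+1))*((9*8)+(a*x)))*(((y+4)+(0*a))*y)) (not simplifiable)
  at RLL: (((x+a)+(x+1))*((9*8)+(a*x))) (not simplifiable)
  at RLLL: ((x+a)+(x+1)) (not simplifiable)
  at RLLLL: (x+a) (not simplifiable)
  at RLLLR: (x+1) (not simplifiable)
  at RLLR: ((9*8)+(a*x)) (not simplifiable)
  at RLLRL: (9*8) (SIMPLIFIABLE)
  at RLLRR: (a*x) (not simplifiable)
  at RLR: (((y+4)+(0*a))*y) (not simplifiable)
  at RLRL: ((y+4)+(0*a)) (not simplifiable)
  at RLRLL: (y+4) (not simplifiable)
  at RLRLR: (0*a) (SIMPLIFIABLE)
  at RR: ((((9+1)+(x*8))+((a+4)+a))+(((6*y)+(b+2))+((x+7)+(1+b)))) (not simplifiable)
  at RRL: (((9+1)+(x*8))+((a+4)+a)) (not simplifiable)
  at RRLL: ((9+1)+(x*8)) (not simplifiable)
  at RRLLL: (9+1) (SIMPLIFIABLE)
  at RRLLR: (x*8) (not simplifiable)
  at RRLR: ((a+4)+a) (not simplifiable)
  at RRLRL: (a+4) (not simplifiable)
  at RRR: (((6*y)+(b+2))+((x+7)+(1+b))) (not simplifiable)
  at RRRL: ((6*y)+(b+2)) (not simplifiable)
  at RRRLL: (6*y) (not simplifiable)
  at RRRLR: (b+2) (not simplifiable)
  at RRRR: ((x+7)+(1+b)) (not simplifiable)
  at RRRRL: (x+7) (not simplifiable)
  at RRRRR: (1+b) (not simplifiable)
Found simplifiable subexpr at path root: (1*(((((x+a)+(x+1))*((9*8)+(a*x)))*(((y+4)+(0*a))*y))*((((9+1)+(x*8))+((a+4)+a))+(((6*y)+(b+2))+((x+7)+(1+b))))))
One SIMPLIFY step would give: (((((x+a)+(x+1))*((9*8)+(a*x)))*(((y+4)+(0*a))*y))*((((9+1)+(x*8))+((a+4)+a))+(((6*y)+(b+2))+((x+7)+(1+b)))))
-> NOT in normal form.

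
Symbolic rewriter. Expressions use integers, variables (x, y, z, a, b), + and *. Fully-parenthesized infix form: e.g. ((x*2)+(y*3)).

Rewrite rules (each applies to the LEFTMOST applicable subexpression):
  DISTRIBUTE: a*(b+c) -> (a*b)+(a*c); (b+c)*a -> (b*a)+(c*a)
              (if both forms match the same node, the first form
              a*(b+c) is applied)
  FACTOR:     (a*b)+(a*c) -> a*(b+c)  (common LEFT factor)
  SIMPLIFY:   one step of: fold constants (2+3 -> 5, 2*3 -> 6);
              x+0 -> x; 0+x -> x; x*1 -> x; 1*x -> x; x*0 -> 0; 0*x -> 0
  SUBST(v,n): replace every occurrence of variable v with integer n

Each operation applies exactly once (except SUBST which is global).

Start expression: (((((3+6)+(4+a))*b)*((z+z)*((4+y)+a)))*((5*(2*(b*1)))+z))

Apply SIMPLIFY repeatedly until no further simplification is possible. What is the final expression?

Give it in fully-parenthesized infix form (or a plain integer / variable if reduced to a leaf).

Answer: ((((9+(4+a))*b)*((z+z)*((4+y)+a)))*((5*(2*b))+z))

Derivation:
Start: (((((3+6)+(4+a))*b)*((z+z)*((4+y)+a)))*((5*(2*(b*1)))+z))
Step 1: at LLLL: (3+6) -> 9; overall: (((((3+6)+(4+a))*b)*((z+z)*((4+y)+a)))*((5*(2*(b*1)))+z)) -> ((((9+(4+a))*b)*((z+z)*((4+y)+a)))*((5*(2*(b*1)))+z))
Step 2: at RLRR: (b*1) -> b; overall: ((((9+(4+a))*b)*((z+z)*((4+y)+a)))*((5*(2*(b*1)))+z)) -> ((((9+(4+a))*b)*((z+z)*((4+y)+a)))*((5*(2*b))+z))
Fixed point: ((((9+(4+a))*b)*((z+z)*((4+y)+a)))*((5*(2*b))+z))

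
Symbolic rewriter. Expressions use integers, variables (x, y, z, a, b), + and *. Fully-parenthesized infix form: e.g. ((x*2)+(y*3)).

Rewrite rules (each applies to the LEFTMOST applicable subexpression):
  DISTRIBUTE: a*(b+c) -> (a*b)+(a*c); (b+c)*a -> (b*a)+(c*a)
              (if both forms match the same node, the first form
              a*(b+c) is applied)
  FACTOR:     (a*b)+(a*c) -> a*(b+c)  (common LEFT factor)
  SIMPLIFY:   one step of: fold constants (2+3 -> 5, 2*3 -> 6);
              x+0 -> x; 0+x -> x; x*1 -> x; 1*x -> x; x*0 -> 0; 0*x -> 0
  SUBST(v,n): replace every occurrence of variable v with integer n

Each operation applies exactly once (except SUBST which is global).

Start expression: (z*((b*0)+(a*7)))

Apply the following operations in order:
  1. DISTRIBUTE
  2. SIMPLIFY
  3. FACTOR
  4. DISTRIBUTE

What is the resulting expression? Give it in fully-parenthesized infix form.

Answer: ((z*0)+(z*(a*7)))

Derivation:
Start: (z*((b*0)+(a*7)))
Apply DISTRIBUTE at root (target: (z*((b*0)+(a*7)))): (z*((b*0)+(a*7))) -> ((z*(b*0))+(z*(a*7)))
Apply SIMPLIFY at LR (target: (b*0)): ((z*(b*0))+(z*(a*7))) -> ((z*0)+(z*(a*7)))
Apply FACTOR at root (target: ((z*0)+(z*(a*7)))): ((z*0)+(z*(a*7))) -> (z*(0+(a*7)))
Apply DISTRIBUTE at root (target: (z*(0+(a*7)))): (z*(0+(a*7))) -> ((z*0)+(z*(a*7)))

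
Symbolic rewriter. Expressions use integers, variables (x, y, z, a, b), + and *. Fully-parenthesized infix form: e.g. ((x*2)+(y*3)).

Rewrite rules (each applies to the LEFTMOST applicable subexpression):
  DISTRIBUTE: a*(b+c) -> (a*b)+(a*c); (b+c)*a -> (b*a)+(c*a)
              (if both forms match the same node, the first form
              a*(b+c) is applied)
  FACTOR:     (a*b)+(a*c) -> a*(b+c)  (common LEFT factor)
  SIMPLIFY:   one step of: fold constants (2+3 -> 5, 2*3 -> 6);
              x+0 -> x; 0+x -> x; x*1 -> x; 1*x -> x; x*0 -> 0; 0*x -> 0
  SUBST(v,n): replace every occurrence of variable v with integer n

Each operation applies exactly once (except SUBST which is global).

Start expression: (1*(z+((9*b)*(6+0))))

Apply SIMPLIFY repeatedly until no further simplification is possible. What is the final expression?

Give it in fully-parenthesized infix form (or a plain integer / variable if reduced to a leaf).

Start: (1*(z+((9*b)*(6+0))))
Step 1: at root: (1*(z+((9*b)*(6+0)))) -> (z+((9*b)*(6+0))); overall: (1*(z+((9*b)*(6+0)))) -> (z+((9*b)*(6+0)))
Step 2: at RR: (6+0) -> 6; overall: (z+((9*b)*(6+0))) -> (z+((9*b)*6))
Fixed point: (z+((9*b)*6))

Answer: (z+((9*b)*6))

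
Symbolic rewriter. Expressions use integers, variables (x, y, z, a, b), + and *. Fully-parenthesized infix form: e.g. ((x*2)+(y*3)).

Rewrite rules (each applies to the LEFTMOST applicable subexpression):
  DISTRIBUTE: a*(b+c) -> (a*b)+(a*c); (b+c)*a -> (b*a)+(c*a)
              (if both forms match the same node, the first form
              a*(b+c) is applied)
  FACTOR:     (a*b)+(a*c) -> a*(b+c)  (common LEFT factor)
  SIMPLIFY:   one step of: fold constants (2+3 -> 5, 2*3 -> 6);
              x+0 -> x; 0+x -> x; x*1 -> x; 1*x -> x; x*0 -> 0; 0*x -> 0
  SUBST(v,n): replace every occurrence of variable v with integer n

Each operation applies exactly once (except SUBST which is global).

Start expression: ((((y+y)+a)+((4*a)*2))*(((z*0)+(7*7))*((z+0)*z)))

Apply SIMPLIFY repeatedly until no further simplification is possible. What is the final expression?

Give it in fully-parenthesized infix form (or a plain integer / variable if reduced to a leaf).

Answer: ((((y+y)+a)+((4*a)*2))*(49*(z*z)))

Derivation:
Start: ((((y+y)+a)+((4*a)*2))*(((z*0)+(7*7))*((z+0)*z)))
Step 1: at RLL: (z*0) -> 0; overall: ((((y+y)+a)+((4*a)*2))*(((z*0)+(7*7))*((z+0)*z))) -> ((((y+y)+a)+((4*a)*2))*((0+(7*7))*((z+0)*z)))
Step 2: at RL: (0+(7*7)) -> (7*7); overall: ((((y+y)+a)+((4*a)*2))*((0+(7*7))*((z+0)*z))) -> ((((y+y)+a)+((4*a)*2))*((7*7)*((z+0)*z)))
Step 3: at RL: (7*7) -> 49; overall: ((((y+y)+a)+((4*a)*2))*((7*7)*((z+0)*z))) -> ((((y+y)+a)+((4*a)*2))*(49*((z+0)*z)))
Step 4: at RRL: (z+0) -> z; overall: ((((y+y)+a)+((4*a)*2))*(49*((z+0)*z))) -> ((((y+y)+a)+((4*a)*2))*(49*(z*z)))
Fixed point: ((((y+y)+a)+((4*a)*2))*(49*(z*z)))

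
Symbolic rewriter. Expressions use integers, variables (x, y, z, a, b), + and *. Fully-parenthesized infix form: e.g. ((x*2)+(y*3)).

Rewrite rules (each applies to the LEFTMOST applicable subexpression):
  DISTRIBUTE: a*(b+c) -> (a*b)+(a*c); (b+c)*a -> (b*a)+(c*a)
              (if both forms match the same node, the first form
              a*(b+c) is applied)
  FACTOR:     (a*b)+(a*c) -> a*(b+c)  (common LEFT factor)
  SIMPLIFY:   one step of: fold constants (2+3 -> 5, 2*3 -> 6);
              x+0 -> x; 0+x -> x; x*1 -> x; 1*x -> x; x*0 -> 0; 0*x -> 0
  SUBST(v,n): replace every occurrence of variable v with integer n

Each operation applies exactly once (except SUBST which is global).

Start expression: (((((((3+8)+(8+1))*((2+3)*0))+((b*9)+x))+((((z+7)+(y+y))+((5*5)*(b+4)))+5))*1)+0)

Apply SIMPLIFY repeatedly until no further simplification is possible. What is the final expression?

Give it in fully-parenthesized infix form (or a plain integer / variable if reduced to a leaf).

Answer: (((b*9)+x)+((((z+7)+(y+y))+(25*(b+4)))+5))

Derivation:
Start: (((((((3+8)+(8+1))*((2+3)*0))+((b*9)+x))+((((z+7)+(y+y))+((5*5)*(b+4)))+5))*1)+0)
Step 1: at root: (((((((3+8)+(8+1))*((2+3)*0))+((b*9)+x))+((((z+7)+(y+y))+((5*5)*(b+4)))+5))*1)+0) -> ((((((3+8)+(8+1))*((2+3)*0))+((b*9)+x))+((((z+7)+(y+y))+((5*5)*(b+4)))+5))*1); overall: (((((((3+8)+(8+1))*((2+3)*0))+((b*9)+x))+((((z+7)+(y+y))+((5*5)*(b+4)))+5))*1)+0) -> ((((((3+8)+(8+1))*((2+3)*0))+((b*9)+x))+((((z+7)+(y+y))+((5*5)*(b+4)))+5))*1)
Step 2: at root: ((((((3+8)+(8+1))*((2+3)*0))+((b*9)+x))+((((z+7)+(y+y))+((5*5)*(b+4)))+5))*1) -> (((((3+8)+(8+1))*((2+3)*0))+((b*9)+x))+((((z+7)+(y+y))+((5*5)*(b+4)))+5)); overall: ((((((3+8)+(8+1))*((2+3)*0))+((b*9)+x))+((((z+7)+(y+y))+((5*5)*(b+4)))+5))*1) -> (((((3+8)+(8+1))*((2+3)*0))+((b*9)+x))+((((z+7)+(y+y))+((5*5)*(b+4)))+5))
Step 3: at LLLL: (3+8) -> 11; overall: (((((3+8)+(8+1))*((2+3)*0))+((b*9)+x))+((((z+7)+(y+y))+((5*5)*(b+4)))+5)) -> ((((11+(8+1))*((2+3)*0))+((b*9)+x))+((((z+7)+(y+y))+((5*5)*(b+4)))+5))
Step 4: at LLLR: (8+1) -> 9; overall: ((((11+(8+1))*((2+3)*0))+((b*9)+x))+((((z+7)+(y+y))+((5*5)*(b+4)))+5)) -> ((((11+9)*((2+3)*0))+((b*9)+x))+((((z+7)+(y+y))+((5*5)*(b+4)))+5))
Step 5: at LLL: (11+9) -> 20; overall: ((((11+9)*((2+3)*0))+((b*9)+x))+((((z+7)+(y+y))+((5*5)*(b+4)))+5)) -> (((20*((2+3)*0))+((b*9)+x))+((((z+7)+(y+y))+((5*5)*(b+4)))+5))
Step 6: at LLR: ((2+3)*0) -> 0; overall: (((20*((2+3)*0))+((b*9)+x))+((((z+7)+(y+y))+((5*5)*(b+4)))+5)) -> (((20*0)+((b*9)+x))+((((z+7)+(y+y))+((5*5)*(b+4)))+5))
Step 7: at LL: (20*0) -> 0; overall: (((20*0)+((b*9)+x))+((((z+7)+(y+y))+((5*5)*(b+4)))+5)) -> ((0+((b*9)+x))+((((z+7)+(y+y))+((5*5)*(b+4)))+5))
Step 8: at L: (0+((b*9)+x)) -> ((b*9)+x); overall: ((0+((b*9)+x))+((((z+7)+(y+y))+((5*5)*(b+4)))+5)) -> (((b*9)+x)+((((z+7)+(y+y))+((5*5)*(b+4)))+5))
Step 9: at RLRL: (5*5) -> 25; overall: (((b*9)+x)+((((z+7)+(y+y))+((5*5)*(b+4)))+5)) -> (((b*9)+x)+((((z+7)+(y+y))+(25*(b+4)))+5))
Fixed point: (((b*9)+x)+((((z+7)+(y+y))+(25*(b+4)))+5))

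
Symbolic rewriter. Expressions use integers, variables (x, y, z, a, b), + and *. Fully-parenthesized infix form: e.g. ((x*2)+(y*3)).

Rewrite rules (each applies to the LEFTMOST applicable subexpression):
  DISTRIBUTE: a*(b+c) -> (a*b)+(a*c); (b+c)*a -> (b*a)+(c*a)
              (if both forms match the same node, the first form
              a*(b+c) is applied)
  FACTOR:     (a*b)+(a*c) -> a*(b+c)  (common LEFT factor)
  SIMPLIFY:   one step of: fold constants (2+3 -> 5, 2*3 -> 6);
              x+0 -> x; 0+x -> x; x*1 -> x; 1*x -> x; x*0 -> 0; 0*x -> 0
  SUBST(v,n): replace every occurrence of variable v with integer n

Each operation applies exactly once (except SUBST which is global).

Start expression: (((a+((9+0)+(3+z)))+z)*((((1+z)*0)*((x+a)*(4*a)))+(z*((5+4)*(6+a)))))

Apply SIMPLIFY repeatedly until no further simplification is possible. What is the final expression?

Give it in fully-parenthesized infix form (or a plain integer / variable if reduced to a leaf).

Answer: (((a+(9+(3+z)))+z)*(z*(9*(6+a))))

Derivation:
Start: (((a+((9+0)+(3+z)))+z)*((((1+z)*0)*((x+a)*(4*a)))+(z*((5+4)*(6+a)))))
Step 1: at LLRL: (9+0) -> 9; overall: (((a+((9+0)+(3+z)))+z)*((((1+z)*0)*((x+a)*(4*a)))+(z*((5+4)*(6+a))))) -> (((a+(9+(3+z)))+z)*((((1+z)*0)*((x+a)*(4*a)))+(z*((5+4)*(6+a)))))
Step 2: at RLL: ((1+z)*0) -> 0; overall: (((a+(9+(3+z)))+z)*((((1+z)*0)*((x+a)*(4*a)))+(z*((5+4)*(6+a))))) -> (((a+(9+(3+z)))+z)*((0*((x+a)*(4*a)))+(z*((5+4)*(6+a)))))
Step 3: at RL: (0*((x+a)*(4*a))) -> 0; overall: (((a+(9+(3+z)))+z)*((0*((x+a)*(4*a)))+(z*((5+4)*(6+a))))) -> (((a+(9+(3+z)))+z)*(0+(z*((5+4)*(6+a)))))
Step 4: at R: (0+(z*((5+4)*(6+a)))) -> (z*((5+4)*(6+a))); overall: (((a+(9+(3+z)))+z)*(0+(z*((5+4)*(6+a))))) -> (((a+(9+(3+z)))+z)*(z*((5+4)*(6+a))))
Step 5: at RRL: (5+4) -> 9; overall: (((a+(9+(3+z)))+z)*(z*((5+4)*(6+a)))) -> (((a+(9+(3+z)))+z)*(z*(9*(6+a))))
Fixed point: (((a+(9+(3+z)))+z)*(z*(9*(6+a))))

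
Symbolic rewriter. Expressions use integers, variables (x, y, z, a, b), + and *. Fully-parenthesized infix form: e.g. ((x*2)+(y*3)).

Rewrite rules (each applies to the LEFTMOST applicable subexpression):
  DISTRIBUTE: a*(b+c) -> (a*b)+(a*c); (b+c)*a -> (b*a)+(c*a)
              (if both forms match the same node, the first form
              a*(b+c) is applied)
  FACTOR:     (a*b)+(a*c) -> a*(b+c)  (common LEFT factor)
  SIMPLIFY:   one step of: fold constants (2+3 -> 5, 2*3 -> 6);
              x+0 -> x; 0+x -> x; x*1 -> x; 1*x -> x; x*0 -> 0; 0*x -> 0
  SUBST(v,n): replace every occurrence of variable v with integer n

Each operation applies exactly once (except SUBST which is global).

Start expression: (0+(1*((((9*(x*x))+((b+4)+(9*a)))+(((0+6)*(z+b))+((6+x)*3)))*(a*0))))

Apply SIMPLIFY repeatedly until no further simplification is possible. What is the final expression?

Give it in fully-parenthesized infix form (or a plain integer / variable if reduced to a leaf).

Answer: 0

Derivation:
Start: (0+(1*((((9*(x*x))+((b+4)+(9*a)))+(((0+6)*(z+b))+((6+x)*3)))*(a*0))))
Step 1: at root: (0+(1*((((9*(x*x))+((b+4)+(9*a)))+(((0+6)*(z+b))+((6+x)*3)))*(a*0)))) -> (1*((((9*(x*x))+((b+4)+(9*a)))+(((0+6)*(z+b))+((6+x)*3)))*(a*0))); overall: (0+(1*((((9*(x*x))+((b+4)+(9*a)))+(((0+6)*(z+b))+((6+x)*3)))*(a*0)))) -> (1*((((9*(x*x))+((b+4)+(9*a)))+(((0+6)*(z+b))+((6+x)*3)))*(a*0)))
Step 2: at root: (1*((((9*(x*x))+((b+4)+(9*a)))+(((0+6)*(z+b))+((6+x)*3)))*(a*0))) -> ((((9*(x*x))+((b+4)+(9*a)))+(((0+6)*(z+b))+((6+x)*3)))*(a*0)); overall: (1*((((9*(x*x))+((b+4)+(9*a)))+(((0+6)*(z+b))+((6+x)*3)))*(a*0))) -> ((((9*(x*x))+((b+4)+(9*a)))+(((0+6)*(z+b))+((6+x)*3)))*(a*0))
Step 3: at LRLL: (0+6) -> 6; overall: ((((9*(x*x))+((b+4)+(9*a)))+(((0+6)*(z+b))+((6+x)*3)))*(a*0)) -> ((((9*(x*x))+((b+4)+(9*a)))+((6*(z+b))+((6+x)*3)))*(a*0))
Step 4: at R: (a*0) -> 0; overall: ((((9*(x*x))+((b+4)+(9*a)))+((6*(z+b))+((6+x)*3)))*(a*0)) -> ((((9*(x*x))+((b+4)+(9*a)))+((6*(z+b))+((6+x)*3)))*0)
Step 5: at root: ((((9*(x*x))+((b+4)+(9*a)))+((6*(z+b))+((6+x)*3)))*0) -> 0; overall: ((((9*(x*x))+((b+4)+(9*a)))+((6*(z+b))+((6+x)*3)))*0) -> 0
Fixed point: 0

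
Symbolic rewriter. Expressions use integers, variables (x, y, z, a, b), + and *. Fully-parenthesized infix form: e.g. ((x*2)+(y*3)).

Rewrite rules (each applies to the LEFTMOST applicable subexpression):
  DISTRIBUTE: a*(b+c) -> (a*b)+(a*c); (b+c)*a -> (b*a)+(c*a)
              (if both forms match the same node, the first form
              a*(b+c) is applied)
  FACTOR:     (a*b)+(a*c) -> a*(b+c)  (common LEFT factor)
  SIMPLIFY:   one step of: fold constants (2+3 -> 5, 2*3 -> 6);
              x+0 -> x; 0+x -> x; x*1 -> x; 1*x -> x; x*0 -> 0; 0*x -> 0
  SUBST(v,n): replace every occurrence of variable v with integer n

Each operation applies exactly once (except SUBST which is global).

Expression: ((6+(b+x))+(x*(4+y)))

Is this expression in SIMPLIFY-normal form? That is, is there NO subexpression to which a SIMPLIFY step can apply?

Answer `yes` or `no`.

Answer: yes

Derivation:
Expression: ((6+(b+x))+(x*(4+y)))
Scanning for simplifiable subexpressions (pre-order)...
  at root: ((6+(b+x))+(x*(4+y))) (not simplifiable)
  at L: (6+(b+x)) (not simplifiable)
  at LR: (b+x) (not simplifiable)
  at R: (x*(4+y)) (not simplifiable)
  at RR: (4+y) (not simplifiable)
Result: no simplifiable subexpression found -> normal form.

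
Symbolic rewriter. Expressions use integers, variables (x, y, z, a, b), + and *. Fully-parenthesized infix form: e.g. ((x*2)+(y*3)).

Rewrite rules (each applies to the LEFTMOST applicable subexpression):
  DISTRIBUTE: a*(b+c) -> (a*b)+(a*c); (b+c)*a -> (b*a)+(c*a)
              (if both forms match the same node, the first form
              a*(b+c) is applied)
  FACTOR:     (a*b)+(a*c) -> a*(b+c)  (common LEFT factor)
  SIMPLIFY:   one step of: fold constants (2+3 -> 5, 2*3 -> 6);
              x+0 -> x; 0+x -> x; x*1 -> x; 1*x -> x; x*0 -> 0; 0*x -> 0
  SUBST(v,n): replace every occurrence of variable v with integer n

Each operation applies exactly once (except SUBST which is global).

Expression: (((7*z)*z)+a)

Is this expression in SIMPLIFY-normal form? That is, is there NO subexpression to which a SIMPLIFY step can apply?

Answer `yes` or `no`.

Expression: (((7*z)*z)+a)
Scanning for simplifiable subexpressions (pre-order)...
  at root: (((7*z)*z)+a) (not simplifiable)
  at L: ((7*z)*z) (not simplifiable)
  at LL: (7*z) (not simplifiable)
Result: no simplifiable subexpression found -> normal form.

Answer: yes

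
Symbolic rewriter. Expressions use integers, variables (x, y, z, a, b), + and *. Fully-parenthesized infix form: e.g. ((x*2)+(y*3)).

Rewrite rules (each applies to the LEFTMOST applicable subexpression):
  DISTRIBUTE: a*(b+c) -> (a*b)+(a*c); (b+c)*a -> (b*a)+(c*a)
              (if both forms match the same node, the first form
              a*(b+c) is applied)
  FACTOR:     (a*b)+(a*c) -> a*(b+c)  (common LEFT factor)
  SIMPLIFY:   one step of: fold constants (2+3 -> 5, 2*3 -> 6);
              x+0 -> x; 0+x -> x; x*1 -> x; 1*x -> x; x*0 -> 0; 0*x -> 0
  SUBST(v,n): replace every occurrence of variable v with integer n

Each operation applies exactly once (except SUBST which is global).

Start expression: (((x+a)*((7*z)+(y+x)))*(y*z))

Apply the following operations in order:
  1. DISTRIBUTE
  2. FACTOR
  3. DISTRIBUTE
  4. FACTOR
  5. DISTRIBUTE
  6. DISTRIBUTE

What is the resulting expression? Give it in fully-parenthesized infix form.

Answer: ((((x+a)*(7*z))*(y*z))+(((x+a)*(y+x))*(y*z)))

Derivation:
Start: (((x+a)*((7*z)+(y+x)))*(y*z))
Apply DISTRIBUTE at L (target: ((x+a)*((7*z)+(y+x)))): (((x+a)*((7*z)+(y+x)))*(y*z)) -> ((((x+a)*(7*z))+((x+a)*(y+x)))*(y*z))
Apply FACTOR at L (target: (((x+a)*(7*z))+((x+a)*(y+x)))): ((((x+a)*(7*z))+((x+a)*(y+x)))*(y*z)) -> (((x+a)*((7*z)+(y+x)))*(y*z))
Apply DISTRIBUTE at L (target: ((x+a)*((7*z)+(y+x)))): (((x+a)*((7*z)+(y+x)))*(y*z)) -> ((((x+a)*(7*z))+((x+a)*(y+x)))*(y*z))
Apply FACTOR at L (target: (((x+a)*(7*z))+((x+a)*(y+x)))): ((((x+a)*(7*z))+((x+a)*(y+x)))*(y*z)) -> (((x+a)*((7*z)+(y+x)))*(y*z))
Apply DISTRIBUTE at L (target: ((x+a)*((7*z)+(y+x)))): (((x+a)*((7*z)+(y+x)))*(y*z)) -> ((((x+a)*(7*z))+((x+a)*(y+x)))*(y*z))
Apply DISTRIBUTE at root (target: ((((x+a)*(7*z))+((x+a)*(y+x)))*(y*z))): ((((x+a)*(7*z))+((x+a)*(y+x)))*(y*z)) -> ((((x+a)*(7*z))*(y*z))+(((x+a)*(y+x))*(y*z)))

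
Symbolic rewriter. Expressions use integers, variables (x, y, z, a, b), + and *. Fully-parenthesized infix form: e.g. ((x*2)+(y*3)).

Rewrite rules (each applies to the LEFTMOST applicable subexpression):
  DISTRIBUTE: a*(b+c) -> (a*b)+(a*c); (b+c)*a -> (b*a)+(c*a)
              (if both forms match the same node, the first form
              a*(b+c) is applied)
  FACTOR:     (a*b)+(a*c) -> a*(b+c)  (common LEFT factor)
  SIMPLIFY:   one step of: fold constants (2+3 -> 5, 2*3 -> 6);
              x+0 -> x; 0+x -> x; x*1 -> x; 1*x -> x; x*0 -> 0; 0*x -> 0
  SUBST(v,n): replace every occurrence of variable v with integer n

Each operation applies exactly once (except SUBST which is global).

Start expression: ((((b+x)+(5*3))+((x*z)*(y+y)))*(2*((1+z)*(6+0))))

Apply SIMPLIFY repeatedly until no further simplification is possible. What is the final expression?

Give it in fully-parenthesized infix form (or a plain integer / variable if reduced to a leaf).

Answer: ((((b+x)+15)+((x*z)*(y+y)))*(2*((1+z)*6)))

Derivation:
Start: ((((b+x)+(5*3))+((x*z)*(y+y)))*(2*((1+z)*(6+0))))
Step 1: at LLR: (5*3) -> 15; overall: ((((b+x)+(5*3))+((x*z)*(y+y)))*(2*((1+z)*(6+0)))) -> ((((b+x)+15)+((x*z)*(y+y)))*(2*((1+z)*(6+0))))
Step 2: at RRR: (6+0) -> 6; overall: ((((b+x)+15)+((x*z)*(y+y)))*(2*((1+z)*(6+0)))) -> ((((b+x)+15)+((x*z)*(y+y)))*(2*((1+z)*6)))
Fixed point: ((((b+x)+15)+((x*z)*(y+y)))*(2*((1+z)*6)))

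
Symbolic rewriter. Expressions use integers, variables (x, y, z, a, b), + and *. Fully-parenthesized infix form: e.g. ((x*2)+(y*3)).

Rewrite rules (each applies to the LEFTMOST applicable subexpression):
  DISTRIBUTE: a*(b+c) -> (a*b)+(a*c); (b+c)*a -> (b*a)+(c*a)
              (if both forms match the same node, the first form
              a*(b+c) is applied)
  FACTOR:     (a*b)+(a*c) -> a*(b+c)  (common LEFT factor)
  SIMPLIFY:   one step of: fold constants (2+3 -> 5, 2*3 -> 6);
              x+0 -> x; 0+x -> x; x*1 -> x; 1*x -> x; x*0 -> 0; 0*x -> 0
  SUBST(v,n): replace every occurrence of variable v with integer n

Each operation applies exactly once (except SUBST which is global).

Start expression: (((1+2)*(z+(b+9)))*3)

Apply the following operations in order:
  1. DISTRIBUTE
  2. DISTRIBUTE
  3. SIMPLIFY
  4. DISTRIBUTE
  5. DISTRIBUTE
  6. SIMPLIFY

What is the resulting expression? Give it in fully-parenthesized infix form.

Start: (((1+2)*(z+(b+9)))*3)
Apply DISTRIBUTE at L (target: ((1+2)*(z+(b+9)))): (((1+2)*(z+(b+9)))*3) -> ((((1+2)*z)+((1+2)*(b+9)))*3)
Apply DISTRIBUTE at root (target: ((((1+2)*z)+((1+2)*(b+9)))*3)): ((((1+2)*z)+((1+2)*(b+9)))*3) -> ((((1+2)*z)*3)+(((1+2)*(b+9))*3))
Apply SIMPLIFY at LLL (target: (1+2)): ((((1+2)*z)*3)+(((1+2)*(b+9))*3)) -> (((3*z)*3)+(((1+2)*(b+9))*3))
Apply DISTRIBUTE at RL (target: ((1+2)*(b+9))): (((3*z)*3)+(((1+2)*(b+9))*3)) -> (((3*z)*3)+((((1+2)*b)+((1+2)*9))*3))
Apply DISTRIBUTE at R (target: ((((1+2)*b)+((1+2)*9))*3)): (((3*z)*3)+((((1+2)*b)+((1+2)*9))*3)) -> (((3*z)*3)+((((1+2)*b)*3)+(((1+2)*9)*3)))
Apply SIMPLIFY at RLLL (target: (1+2)): (((3*z)*3)+((((1+2)*b)*3)+(((1+2)*9)*3))) -> (((3*z)*3)+(((3*b)*3)+(((1+2)*9)*3)))

Answer: (((3*z)*3)+(((3*b)*3)+(((1+2)*9)*3)))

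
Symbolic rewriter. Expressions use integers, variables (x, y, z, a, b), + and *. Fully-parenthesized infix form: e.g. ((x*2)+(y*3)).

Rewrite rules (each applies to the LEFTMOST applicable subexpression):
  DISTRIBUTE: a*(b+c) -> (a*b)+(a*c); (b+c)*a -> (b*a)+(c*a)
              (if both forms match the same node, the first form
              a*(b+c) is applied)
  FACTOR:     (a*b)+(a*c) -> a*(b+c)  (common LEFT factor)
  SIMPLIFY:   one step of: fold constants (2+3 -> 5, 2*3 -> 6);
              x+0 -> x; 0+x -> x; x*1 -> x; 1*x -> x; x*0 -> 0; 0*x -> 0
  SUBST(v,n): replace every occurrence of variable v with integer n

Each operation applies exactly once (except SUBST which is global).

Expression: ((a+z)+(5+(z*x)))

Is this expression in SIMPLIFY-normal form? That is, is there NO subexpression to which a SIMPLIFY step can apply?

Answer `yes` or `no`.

Expression: ((a+z)+(5+(z*x)))
Scanning for simplifiable subexpressions (pre-order)...
  at root: ((a+z)+(5+(z*x))) (not simplifiable)
  at L: (a+z) (not simplifiable)
  at R: (5+(z*x)) (not simplifiable)
  at RR: (z*x) (not simplifiable)
Result: no simplifiable subexpression found -> normal form.

Answer: yes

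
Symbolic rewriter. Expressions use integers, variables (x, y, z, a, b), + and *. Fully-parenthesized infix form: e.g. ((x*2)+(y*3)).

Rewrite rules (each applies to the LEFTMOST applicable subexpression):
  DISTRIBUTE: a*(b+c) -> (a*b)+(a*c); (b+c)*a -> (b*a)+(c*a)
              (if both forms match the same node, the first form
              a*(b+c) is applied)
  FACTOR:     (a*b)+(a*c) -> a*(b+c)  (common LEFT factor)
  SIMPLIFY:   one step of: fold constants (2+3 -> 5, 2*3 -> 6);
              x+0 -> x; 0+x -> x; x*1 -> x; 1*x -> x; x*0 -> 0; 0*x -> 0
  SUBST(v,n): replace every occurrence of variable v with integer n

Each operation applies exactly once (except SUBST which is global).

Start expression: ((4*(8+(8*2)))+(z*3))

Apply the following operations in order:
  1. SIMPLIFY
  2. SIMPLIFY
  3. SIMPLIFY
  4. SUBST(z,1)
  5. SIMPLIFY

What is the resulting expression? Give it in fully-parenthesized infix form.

Answer: (96+3)

Derivation:
Start: ((4*(8+(8*2)))+(z*3))
Apply SIMPLIFY at LRR (target: (8*2)): ((4*(8+(8*2)))+(z*3)) -> ((4*(8+16))+(z*3))
Apply SIMPLIFY at LR (target: (8+16)): ((4*(8+16))+(z*3)) -> ((4*24)+(z*3))
Apply SIMPLIFY at L (target: (4*24)): ((4*24)+(z*3)) -> (96+(z*3))
Apply SUBST(z,1): (96+(z*3)) -> (96+(1*3))
Apply SIMPLIFY at R (target: (1*3)): (96+(1*3)) -> (96+3)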